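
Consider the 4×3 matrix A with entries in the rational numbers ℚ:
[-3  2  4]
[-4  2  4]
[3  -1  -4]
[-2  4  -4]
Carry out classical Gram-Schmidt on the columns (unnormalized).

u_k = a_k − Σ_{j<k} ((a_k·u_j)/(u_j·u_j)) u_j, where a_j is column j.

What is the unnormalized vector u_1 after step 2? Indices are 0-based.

Step 1: u_0 = a_0 = (-3, -4, 3, -2).
Step 2: u_1 = a_1 − (-25/38)·u_0 = (1/38, -12/19, 37/38, 51/19).

u_1 = (1/38, -12/19, 37/38, 51/19)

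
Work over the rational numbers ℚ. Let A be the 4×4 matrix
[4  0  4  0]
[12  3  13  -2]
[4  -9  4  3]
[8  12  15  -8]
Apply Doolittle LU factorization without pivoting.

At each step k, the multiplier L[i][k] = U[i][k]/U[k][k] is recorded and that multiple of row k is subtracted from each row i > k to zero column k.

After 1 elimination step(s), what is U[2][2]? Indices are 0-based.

Step 1: pivot at (0,0) is 4.
  row1 ← row1 − (3)·row0  ⇒  L[1][0]=3, U row1=(0, 3, 1, -2)
  row2 ← row2 − (1)·row0  ⇒  L[2][0]=1, U row2=(0, -9, 0, 3)
  row3 ← row3 − (2)·row0  ⇒  L[3][0]=2, U row3=(0, 12, 7, -8)

U[2][2] = 0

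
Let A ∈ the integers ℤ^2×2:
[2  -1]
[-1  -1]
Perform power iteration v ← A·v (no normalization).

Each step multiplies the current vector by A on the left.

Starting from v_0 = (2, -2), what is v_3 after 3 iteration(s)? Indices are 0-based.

v_0 = (2, -2).
v_1 = A·v_0 = (6, 0).
v_2 = A·v_1 = (12, -6).
v_3 = A·v_2 = (30, -6).

v_3 = (30, -6)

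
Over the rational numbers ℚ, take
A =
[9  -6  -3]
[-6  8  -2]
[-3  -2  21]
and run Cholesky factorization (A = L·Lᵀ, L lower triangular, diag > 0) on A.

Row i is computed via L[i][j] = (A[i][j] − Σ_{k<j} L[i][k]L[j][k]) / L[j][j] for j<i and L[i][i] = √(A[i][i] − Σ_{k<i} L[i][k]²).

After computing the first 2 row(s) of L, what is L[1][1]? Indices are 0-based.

L[1][1] = 2

Step 1: L[0][0] = √(9) = 3.
  L[1][0] = (-6) / L[0][0] = -2.
Step 2: L[1][1] = √(4) = 2.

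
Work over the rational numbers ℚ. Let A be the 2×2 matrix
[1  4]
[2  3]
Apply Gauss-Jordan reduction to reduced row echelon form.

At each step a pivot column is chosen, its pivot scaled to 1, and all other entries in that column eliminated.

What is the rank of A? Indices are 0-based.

rank = 2

pivot(0,0)=1: scale R0 → (1, 4)
  clear (1,0): R1 −= (2)R0 → (0, -5)
pivot(1,1)=-5: scale R1 → (0, 1)
  clear (0,1): R0 −= (4)R1 → (1, 0)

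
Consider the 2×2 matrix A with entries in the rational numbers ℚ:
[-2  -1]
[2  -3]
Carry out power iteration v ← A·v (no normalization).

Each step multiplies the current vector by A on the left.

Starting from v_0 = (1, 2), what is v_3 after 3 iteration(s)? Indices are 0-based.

v_0 = (1, 2).
v_1 = A·v_0 = (-4, -4).
v_2 = A·v_1 = (12, 4).
v_3 = A·v_2 = (-28, 12).

v_3 = (-28, 12)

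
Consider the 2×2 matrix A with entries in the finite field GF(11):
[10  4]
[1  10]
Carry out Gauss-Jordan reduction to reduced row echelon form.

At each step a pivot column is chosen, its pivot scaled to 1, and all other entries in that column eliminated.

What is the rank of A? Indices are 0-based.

rank = 2

step 1: normalize row 0 (÷10) = (1, 7)
  row 1: subtract 1×row0 = (0, 3)
step 2: normalize row 1 (÷3) = (0, 1)
  row 0: subtract 7×row1 = (1, 0)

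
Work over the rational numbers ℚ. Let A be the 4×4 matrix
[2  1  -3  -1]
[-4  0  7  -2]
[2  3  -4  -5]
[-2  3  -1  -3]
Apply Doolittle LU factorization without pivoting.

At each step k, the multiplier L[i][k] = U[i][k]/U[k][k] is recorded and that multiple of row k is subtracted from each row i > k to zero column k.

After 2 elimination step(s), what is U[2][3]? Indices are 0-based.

U[2][3] = 0

Step 1: pivot at (0,0) is 2.
  row1 ← row1 − (-2)·row0  ⇒  L[1][0]=-2, U row1=(0, 2, 1, -4)
  row2 ← row2 − (1)·row0  ⇒  L[2][0]=1, U row2=(0, 2, -1, -4)
  row3 ← row3 − (-1)·row0  ⇒  L[3][0]=-1, U row3=(0, 4, -4, -4)
Step 2: pivot at (1,1) is 2.
  row2 ← row2 − (1)·row1  ⇒  L[2][1]=1, U row2=(0, 0, -2, 0)
  row3 ← row3 − (2)·row1  ⇒  L[3][1]=2, U row3=(0, 0, -6, 4)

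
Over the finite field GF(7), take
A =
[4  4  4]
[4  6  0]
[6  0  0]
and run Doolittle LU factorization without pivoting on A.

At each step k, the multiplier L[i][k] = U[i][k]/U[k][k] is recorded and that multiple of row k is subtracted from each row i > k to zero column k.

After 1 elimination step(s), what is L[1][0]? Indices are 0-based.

L[1][0] = 1

k=0: U[0][0]=4
  eliminate (1,0): mult=1, new row 1: (0, 2, 3); set L[1][0]=1
  eliminate (2,0): mult=5, new row 2: (0, 1, 1); set L[2][0]=5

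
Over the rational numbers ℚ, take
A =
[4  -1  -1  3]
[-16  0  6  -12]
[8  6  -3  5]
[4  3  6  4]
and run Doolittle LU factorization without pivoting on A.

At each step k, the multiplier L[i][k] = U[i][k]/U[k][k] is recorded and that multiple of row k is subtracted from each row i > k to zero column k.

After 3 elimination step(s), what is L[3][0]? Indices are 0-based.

L[3][0] = 1

[col 0] pivot 4
  R1 -= -4*R0 → (0, -4, 2, 0)  (L[1][0] := -4)
  R2 -= 2*R0 → (0, 8, -1, -1)  (L[2][0] := 2)
  R3 -= 1*R0 → (0, 4, 7, 1)  (L[3][0] := 1)
[col 1] pivot -4
  R2 -= -2*R1 → (0, 0, 3, -1)  (L[2][1] := -2)
  R3 -= -1*R1 → (0, 0, 9, 1)  (L[3][1] := -1)
[col 2] pivot 3
  R3 -= 3*R2 → (0, 0, 0, 4)  (L[3][2] := 3)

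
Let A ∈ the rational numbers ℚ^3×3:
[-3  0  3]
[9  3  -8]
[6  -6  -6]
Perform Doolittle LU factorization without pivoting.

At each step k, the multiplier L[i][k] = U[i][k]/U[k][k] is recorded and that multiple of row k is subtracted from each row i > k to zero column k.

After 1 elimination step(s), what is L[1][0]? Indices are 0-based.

[col 0] pivot -3
  R1 -= -3*R0 → (0, 3, 1)  (L[1][0] := -3)
  R2 -= -2*R0 → (0, -6, 0)  (L[2][0] := -2)

L[1][0] = -3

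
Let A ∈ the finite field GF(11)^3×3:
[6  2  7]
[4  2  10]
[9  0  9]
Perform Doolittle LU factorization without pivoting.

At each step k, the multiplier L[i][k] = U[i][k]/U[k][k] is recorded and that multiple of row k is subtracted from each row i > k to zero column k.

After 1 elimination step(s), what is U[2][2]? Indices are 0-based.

U[2][2] = 4

k=0: U[0][0]=6
  eliminate (1,0): mult=8, new row 1: (0, 8, 9); set L[1][0]=8
  eliminate (2,0): mult=7, new row 2: (0, 8, 4); set L[2][0]=7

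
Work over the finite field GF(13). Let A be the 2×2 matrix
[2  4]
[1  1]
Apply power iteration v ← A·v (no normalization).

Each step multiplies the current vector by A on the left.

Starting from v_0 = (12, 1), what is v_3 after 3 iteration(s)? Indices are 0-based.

v_3 = (3, 6)

v_0 = (12, 1).
v_1 = A·v_0 = (2, 0).
v_2 = A·v_1 = (4, 2).
v_3 = A·v_2 = (3, 6).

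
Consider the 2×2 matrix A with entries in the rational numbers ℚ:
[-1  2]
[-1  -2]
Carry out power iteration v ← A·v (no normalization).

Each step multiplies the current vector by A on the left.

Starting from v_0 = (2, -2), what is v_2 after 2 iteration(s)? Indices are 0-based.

v_0 = (2, -2).
v_1 = A·v_0 = (-6, 2).
v_2 = A·v_1 = (10, 2).

v_2 = (10, 2)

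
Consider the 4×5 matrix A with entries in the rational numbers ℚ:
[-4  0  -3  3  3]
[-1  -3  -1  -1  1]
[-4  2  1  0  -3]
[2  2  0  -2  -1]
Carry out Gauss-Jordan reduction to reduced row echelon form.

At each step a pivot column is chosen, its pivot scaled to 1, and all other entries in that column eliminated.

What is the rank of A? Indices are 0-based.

pivot(0,0)=-4: scale R0 → (1, 0, 3/4, -3/4, -3/4)
  clear (1,0): R1 −= (-1)R0 → (0, -3, -1/4, -7/4, 1/4)
  clear (2,0): R2 −= (-4)R0 → (0, 2, 4, -3, -6)
  clear (3,0): R3 −= (2)R0 → (0, 2, -3/2, -1/2, 1/2)
pivot(1,1)=-3: scale R1 → (0, 1, 1/12, 7/12, -1/12)
  clear (2,1): R2 −= (2)R1 → (0, 0, 23/6, -25/6, -35/6)
  clear (3,1): R3 −= (2)R1 → (0, 0, -5/3, -5/3, 2/3)
pivot(2,2)=23/6: scale R2 → (0, 0, 1, -25/23, -35/23)
  clear (0,2): R0 −= (3/4)R2 → (1, 0, 0, 3/46, 9/23)
  clear (1,2): R1 −= (1/12)R2 → (0, 1, 0, 31/46, 1/23)
  clear (3,2): R3 −= (-5/3)R2 → (0, 0, 0, -80/23, -43/23)
pivot(3,3)=-80/23: scale R3 → (0, 0, 0, 1, 43/80)
  clear (0,3): R0 −= (3/46)R3 → (1, 0, 0, 0, 57/160)
  clear (1,3): R1 −= (31/46)R3 → (0, 1, 0, 0, -51/160)
  clear (2,3): R2 −= (-25/23)R3 → (0, 0, 1, 0, -15/16)

rank = 4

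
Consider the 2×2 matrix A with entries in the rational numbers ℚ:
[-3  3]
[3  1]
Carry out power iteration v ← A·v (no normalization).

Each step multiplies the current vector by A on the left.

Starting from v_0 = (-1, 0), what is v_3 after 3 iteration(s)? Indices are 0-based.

v_3 = (72, -48)

v_0 = (-1, 0).
v_1 = A·v_0 = (3, -3).
v_2 = A·v_1 = (-18, 6).
v_3 = A·v_2 = (72, -48).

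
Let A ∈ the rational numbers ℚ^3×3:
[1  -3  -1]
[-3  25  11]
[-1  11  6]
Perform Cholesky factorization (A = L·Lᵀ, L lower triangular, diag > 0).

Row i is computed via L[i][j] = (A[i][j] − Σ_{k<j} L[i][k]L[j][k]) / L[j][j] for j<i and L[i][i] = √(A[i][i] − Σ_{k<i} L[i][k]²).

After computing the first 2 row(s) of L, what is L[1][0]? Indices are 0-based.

Step 1: L[0][0] = √(1) = 1.
  L[1][0] = (-3) / L[0][0] = -3.
Step 2: L[1][1] = √(16) = 4.

L[1][0] = -3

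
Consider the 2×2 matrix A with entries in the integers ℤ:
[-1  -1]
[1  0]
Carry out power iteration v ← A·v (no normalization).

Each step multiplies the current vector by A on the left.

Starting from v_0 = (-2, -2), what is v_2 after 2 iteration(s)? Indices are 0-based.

v_2 = (-2, 4)

v_0 = (-2, -2).
v_1 = A·v_0 = (4, -2).
v_2 = A·v_1 = (-2, 4).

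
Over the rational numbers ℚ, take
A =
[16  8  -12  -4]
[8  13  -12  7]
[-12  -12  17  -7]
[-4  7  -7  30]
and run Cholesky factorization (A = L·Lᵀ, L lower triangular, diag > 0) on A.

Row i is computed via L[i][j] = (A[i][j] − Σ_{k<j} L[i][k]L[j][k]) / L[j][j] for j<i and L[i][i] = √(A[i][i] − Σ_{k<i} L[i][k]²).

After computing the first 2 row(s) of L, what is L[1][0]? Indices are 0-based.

L[1][0] = 2

Step 1: L[0][0] = √(16) = 4.
  L[1][0] = (8) / L[0][0] = 2.
Step 2: L[1][1] = √(9) = 3.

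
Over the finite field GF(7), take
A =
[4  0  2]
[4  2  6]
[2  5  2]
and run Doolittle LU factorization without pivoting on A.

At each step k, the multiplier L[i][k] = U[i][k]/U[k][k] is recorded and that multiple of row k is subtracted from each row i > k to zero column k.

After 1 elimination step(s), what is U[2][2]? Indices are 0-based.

U[2][2] = 1

Step 1: pivot at (0,0) is 4.
  row1 ← row1 − (1)·row0  ⇒  L[1][0]=1, U row1=(0, 2, 4)
  row2 ← row2 − (4)·row0  ⇒  L[2][0]=4, U row2=(0, 5, 1)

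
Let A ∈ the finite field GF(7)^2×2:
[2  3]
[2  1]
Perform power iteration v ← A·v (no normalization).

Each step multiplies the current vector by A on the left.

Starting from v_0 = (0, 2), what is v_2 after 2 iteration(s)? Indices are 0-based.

v_2 = (4, 0)

v_0 = (0, 2).
v_1 = A·v_0 = (6, 2).
v_2 = A·v_1 = (4, 0).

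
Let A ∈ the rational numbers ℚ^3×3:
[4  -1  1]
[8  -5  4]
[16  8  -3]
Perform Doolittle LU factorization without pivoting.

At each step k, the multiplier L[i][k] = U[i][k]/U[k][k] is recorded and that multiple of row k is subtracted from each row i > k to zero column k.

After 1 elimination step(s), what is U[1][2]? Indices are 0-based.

Step 1: pivot at (0,0) is 4.
  row1 ← row1 − (2)·row0  ⇒  L[1][0]=2, U row1=(0, -3, 2)
  row2 ← row2 − (4)·row0  ⇒  L[2][0]=4, U row2=(0, 12, -7)

U[1][2] = 2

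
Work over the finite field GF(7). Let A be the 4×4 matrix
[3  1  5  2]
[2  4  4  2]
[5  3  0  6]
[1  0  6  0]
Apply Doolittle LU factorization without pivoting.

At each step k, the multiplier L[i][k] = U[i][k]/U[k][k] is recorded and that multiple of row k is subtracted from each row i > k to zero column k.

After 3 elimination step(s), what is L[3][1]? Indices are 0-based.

Step 1: pivot at (0,0) is 3.
  row1 ← row1 − (3)·row0  ⇒  L[1][0]=3, U row1=(0, 1, 3, 3)
  row2 ← row2 − (4)·row0  ⇒  L[2][0]=4, U row2=(0, 6, 1, 5)
  row3 ← row3 − (5)·row0  ⇒  L[3][0]=5, U row3=(0, 2, 2, 4)
Step 2: pivot at (1,1) is 1.
  row2 ← row2 − (6)·row1  ⇒  L[2][1]=6, U row2=(0, 0, 4, 1)
  row3 ← row3 − (2)·row1  ⇒  L[3][1]=2, U row3=(0, 0, 3, 5)
Step 3: pivot at (2,2) is 4.
  row3 ← row3 − (6)·row2  ⇒  L[3][2]=6, U row3=(0, 0, 0, 6)

L[3][1] = 2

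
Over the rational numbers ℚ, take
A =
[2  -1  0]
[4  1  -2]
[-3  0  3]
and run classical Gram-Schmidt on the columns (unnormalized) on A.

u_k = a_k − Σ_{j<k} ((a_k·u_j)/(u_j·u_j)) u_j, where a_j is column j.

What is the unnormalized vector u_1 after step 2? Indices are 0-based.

Step 1: u_0 = a_0 = (2, 4, -3).
Step 2: u_1 = a_1 − (2/29)·u_0 = (-33/29, 21/29, 6/29).

u_1 = (-33/29, 21/29, 6/29)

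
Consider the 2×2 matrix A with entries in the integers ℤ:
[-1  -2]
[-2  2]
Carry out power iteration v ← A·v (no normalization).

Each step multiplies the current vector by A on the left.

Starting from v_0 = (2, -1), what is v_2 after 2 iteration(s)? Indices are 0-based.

v_2 = (12, -12)

v_0 = (2, -1).
v_1 = A·v_0 = (0, -6).
v_2 = A·v_1 = (12, -12).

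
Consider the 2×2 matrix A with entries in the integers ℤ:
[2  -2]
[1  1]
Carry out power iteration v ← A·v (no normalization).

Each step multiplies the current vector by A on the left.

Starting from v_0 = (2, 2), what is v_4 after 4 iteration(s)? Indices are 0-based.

v_0 = (2, 2).
v_1 = A·v_0 = (0, 4).
v_2 = A·v_1 = (-8, 4).
v_3 = A·v_2 = (-24, -4).
v_4 = A·v_3 = (-40, -28).

v_4 = (-40, -28)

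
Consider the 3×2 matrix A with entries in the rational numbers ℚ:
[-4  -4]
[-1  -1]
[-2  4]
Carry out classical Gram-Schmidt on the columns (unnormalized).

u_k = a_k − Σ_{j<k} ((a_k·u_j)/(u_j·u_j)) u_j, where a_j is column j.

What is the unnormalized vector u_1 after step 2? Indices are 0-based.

u_1 = (-16/7, -4/7, 34/7)

Step 1: u_0 = a_0 = (-4, -1, -2).
Step 2: u_1 = a_1 − (3/7)·u_0 = (-16/7, -4/7, 34/7).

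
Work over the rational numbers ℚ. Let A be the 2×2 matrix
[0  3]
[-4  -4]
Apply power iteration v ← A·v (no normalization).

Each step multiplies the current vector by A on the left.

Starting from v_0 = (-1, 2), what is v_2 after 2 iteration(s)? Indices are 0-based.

v_2 = (-12, -8)

v_0 = (-1, 2).
v_1 = A·v_0 = (6, -4).
v_2 = A·v_1 = (-12, -8).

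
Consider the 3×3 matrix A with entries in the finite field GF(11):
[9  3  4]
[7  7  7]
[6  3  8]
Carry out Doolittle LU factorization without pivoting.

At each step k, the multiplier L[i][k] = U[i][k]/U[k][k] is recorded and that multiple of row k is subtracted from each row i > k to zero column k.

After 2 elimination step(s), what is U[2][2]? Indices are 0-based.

[col 0] pivot 9
  R1 -= 2*R0 → (0, 1, 10)  (L[1][0] := 2)
  R2 -= 8*R0 → (0, 1, 9)  (L[2][0] := 8)
[col 1] pivot 1
  R2 -= 1*R1 → (0, 0, 10)  (L[2][1] := 1)

U[2][2] = 10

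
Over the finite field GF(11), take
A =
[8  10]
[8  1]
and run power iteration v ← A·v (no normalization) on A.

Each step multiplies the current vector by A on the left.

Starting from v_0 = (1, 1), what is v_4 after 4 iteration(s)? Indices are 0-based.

v_0 = (1, 1).
v_1 = A·v_0 = (7, 9).
v_2 = A·v_1 = (3, 10).
v_3 = A·v_2 = (3, 1).
v_4 = A·v_3 = (1, 3).

v_4 = (1, 3)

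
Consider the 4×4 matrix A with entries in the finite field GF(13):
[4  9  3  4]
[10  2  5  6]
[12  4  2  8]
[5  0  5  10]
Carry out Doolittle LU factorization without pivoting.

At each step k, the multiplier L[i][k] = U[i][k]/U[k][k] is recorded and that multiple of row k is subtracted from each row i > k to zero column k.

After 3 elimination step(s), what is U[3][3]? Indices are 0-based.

U[3][3] = 1

k=0: U[0][0]=4
  eliminate (1,0): mult=9, new row 1: (0, 12, 4, 9); set L[1][0]=9
  eliminate (2,0): mult=3, new row 2: (0, 3, 6, 9); set L[2][0]=3
  eliminate (3,0): mult=11, new row 3: (0, 5, 11, 5); set L[3][0]=11
k=1: U[1][1]=12
  eliminate (2,1): mult=10, new row 2: (0, 0, 5, 10); set L[2][1]=10
  eliminate (3,1): mult=8, new row 3: (0, 0, 5, 11); set L[3][1]=8
k=2: U[2][2]=5
  eliminate (3,2): mult=1, new row 3: (0, 0, 0, 1); set L[3][2]=1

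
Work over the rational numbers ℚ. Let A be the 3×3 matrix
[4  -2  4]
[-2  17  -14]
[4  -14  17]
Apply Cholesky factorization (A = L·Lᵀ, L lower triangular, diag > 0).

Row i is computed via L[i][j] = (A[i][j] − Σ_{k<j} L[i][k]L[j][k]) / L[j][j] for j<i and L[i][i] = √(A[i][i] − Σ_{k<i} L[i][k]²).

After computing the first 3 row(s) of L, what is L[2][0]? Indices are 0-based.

Step 1: L[0][0] = √(4) = 2.
  L[1][0] = (-2) / L[0][0] = -1.
Step 2: L[1][1] = √(16) = 4.
  L[2][0] = (4) / L[0][0] = 2.
  L[2][1] = (-12) / L[1][1] = -3.
Step 3: L[2][2] = √(4) = 2.

L[2][0] = 2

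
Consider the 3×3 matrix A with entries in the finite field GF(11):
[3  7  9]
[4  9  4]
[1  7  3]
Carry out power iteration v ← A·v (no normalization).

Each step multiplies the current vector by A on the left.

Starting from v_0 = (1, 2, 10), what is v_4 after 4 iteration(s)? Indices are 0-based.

v_4 = (2, 9, 4)

v_0 = (1, 2, 10).
v_1 = A·v_0 = (8, 7, 1).
v_2 = A·v_1 = (5, 0, 5).
v_3 = A·v_2 = (5, 7, 9).
v_4 = A·v_3 = (2, 9, 4).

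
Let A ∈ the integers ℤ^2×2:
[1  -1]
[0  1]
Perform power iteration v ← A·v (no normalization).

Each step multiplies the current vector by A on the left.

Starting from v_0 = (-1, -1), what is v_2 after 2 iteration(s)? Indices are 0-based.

v_2 = (1, -1)

v_0 = (-1, -1).
v_1 = A·v_0 = (0, -1).
v_2 = A·v_1 = (1, -1).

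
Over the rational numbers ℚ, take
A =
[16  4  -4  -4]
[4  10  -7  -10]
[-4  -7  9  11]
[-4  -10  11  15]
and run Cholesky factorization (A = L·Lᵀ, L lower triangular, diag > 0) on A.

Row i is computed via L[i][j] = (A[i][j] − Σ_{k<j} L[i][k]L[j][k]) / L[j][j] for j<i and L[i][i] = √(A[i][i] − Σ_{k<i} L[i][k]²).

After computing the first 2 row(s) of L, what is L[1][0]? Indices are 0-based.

Step 1: L[0][0] = √(16) = 4.
  L[1][0] = (4) / L[0][0] = 1.
Step 2: L[1][1] = √(9) = 3.

L[1][0] = 1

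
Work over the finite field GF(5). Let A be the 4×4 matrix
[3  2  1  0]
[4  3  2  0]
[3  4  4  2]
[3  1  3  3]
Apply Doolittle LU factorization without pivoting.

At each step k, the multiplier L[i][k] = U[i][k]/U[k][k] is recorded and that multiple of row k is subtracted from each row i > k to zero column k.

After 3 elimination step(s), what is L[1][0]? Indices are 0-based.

Step 1: pivot at (0,0) is 3.
  row1 ← row1 − (3)·row0  ⇒  L[1][0]=3, U row1=(0, 2, 4, 0)
  row2 ← row2 − (1)·row0  ⇒  L[2][0]=1, U row2=(0, 2, 3, 2)
  row3 ← row3 − (1)·row0  ⇒  L[3][0]=1, U row3=(0, 4, 2, 3)
Step 2: pivot at (1,1) is 2.
  row2 ← row2 − (1)·row1  ⇒  L[2][1]=1, U row2=(0, 0, 4, 2)
  row3 ← row3 − (2)·row1  ⇒  L[3][1]=2, U row3=(0, 0, 4, 3)
Step 3: pivot at (2,2) is 4.
  row3 ← row3 − (1)·row2  ⇒  L[3][2]=1, U row3=(0, 0, 0, 1)

L[1][0] = 3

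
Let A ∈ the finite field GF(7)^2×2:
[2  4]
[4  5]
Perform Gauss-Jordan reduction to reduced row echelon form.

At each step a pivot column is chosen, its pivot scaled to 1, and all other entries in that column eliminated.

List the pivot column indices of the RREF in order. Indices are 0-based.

pivot columns: 0, 1

[1] R0 /= 2  ⇒  (1, 2)
     R1 -= 4·R0  ⇒  (0, 4)
[2] R1 /= 4  ⇒  (0, 1)
     R0 -= 2·R1  ⇒  (1, 0)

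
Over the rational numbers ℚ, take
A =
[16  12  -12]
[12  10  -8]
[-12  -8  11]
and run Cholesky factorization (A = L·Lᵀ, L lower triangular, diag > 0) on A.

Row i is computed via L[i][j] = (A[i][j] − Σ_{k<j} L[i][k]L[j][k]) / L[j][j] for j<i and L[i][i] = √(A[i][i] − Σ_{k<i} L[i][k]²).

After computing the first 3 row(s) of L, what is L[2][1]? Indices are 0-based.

Step 1: L[0][0] = √(16) = 4.
  L[1][0] = (12) / L[0][0] = 3.
Step 2: L[1][1] = √(1) = 1.
  L[2][0] = (-12) / L[0][0] = -3.
  L[2][1] = (1) / L[1][1] = 1.
Step 3: L[2][2] = √(1) = 1.

L[2][1] = 1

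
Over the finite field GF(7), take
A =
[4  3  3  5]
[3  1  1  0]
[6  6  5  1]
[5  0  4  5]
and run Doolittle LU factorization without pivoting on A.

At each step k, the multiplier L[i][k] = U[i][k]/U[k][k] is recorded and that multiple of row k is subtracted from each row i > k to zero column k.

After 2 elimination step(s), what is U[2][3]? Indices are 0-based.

[col 0] pivot 4
  R1 -= 6*R0 → (0, 4, 4, 5)  (L[1][0] := 6)
  R2 -= 5*R0 → (0, 5, 4, 4)  (L[2][0] := 5)
  R3 -= 3*R0 → (0, 5, 2, 4)  (L[3][0] := 3)
[col 1] pivot 4
  R2 -= 3*R1 → (0, 0, 6, 3)  (L[2][1] := 3)
  R3 -= 3*R1 → (0, 0, 4, 3)  (L[3][1] := 3)

U[2][3] = 3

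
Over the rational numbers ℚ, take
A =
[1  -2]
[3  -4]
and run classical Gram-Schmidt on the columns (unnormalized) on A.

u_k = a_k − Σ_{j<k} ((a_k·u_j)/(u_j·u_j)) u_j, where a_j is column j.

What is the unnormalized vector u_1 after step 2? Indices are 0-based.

Step 1: u_0 = a_0 = (1, 3).
Step 2: u_1 = a_1 − (-7/5)·u_0 = (-3/5, 1/5).

u_1 = (-3/5, 1/5)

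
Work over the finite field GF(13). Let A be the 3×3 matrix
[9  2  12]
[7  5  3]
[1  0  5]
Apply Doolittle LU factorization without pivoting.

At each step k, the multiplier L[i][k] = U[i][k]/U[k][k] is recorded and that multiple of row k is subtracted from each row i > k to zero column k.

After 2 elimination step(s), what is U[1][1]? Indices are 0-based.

[col 0] pivot 9
  R1 -= 8*R0 → (0, 2, 11)  (L[1][0] := 8)
  R2 -= 3*R0 → (0, 7, 8)  (L[2][0] := 3)
[col 1] pivot 2
  R2 -= 10*R1 → (0, 0, 2)  (L[2][1] := 10)

U[1][1] = 2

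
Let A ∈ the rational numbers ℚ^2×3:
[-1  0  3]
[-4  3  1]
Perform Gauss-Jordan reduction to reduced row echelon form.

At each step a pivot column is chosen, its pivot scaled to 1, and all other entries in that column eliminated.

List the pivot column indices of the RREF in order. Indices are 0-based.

pivot columns: 0, 1

step 1: normalize row 0 (÷-1) = (1, 0, -3)
  row 1: subtract -4×row0 = (0, 3, -11)
step 2: normalize row 1 (÷3) = (0, 1, -11/3)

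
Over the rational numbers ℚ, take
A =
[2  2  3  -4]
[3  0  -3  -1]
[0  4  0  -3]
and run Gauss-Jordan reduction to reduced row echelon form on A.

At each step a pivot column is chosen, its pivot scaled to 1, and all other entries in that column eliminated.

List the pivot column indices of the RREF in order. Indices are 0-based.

[1] R0 /= 2  ⇒  (1, 1, 3/2, -2)
     R1 -= 3·R0  ⇒  (0, -3, -15/2, 5)
[2] R1 /= -3  ⇒  (0, 1, 5/2, -5/3)
     R0 -= 1·R1  ⇒  (1, 0, -1, -1/3)
     R2 -= 4·R1  ⇒  (0, 0, -10, 11/3)
[3] R2 /= -10  ⇒  (0, 0, 1, -11/30)
     R0 -= -1·R2  ⇒  (1, 0, 0, -7/10)
     R1 -= 5/2·R2  ⇒  (0, 1, 0, -3/4)

pivot columns: 0, 1, 2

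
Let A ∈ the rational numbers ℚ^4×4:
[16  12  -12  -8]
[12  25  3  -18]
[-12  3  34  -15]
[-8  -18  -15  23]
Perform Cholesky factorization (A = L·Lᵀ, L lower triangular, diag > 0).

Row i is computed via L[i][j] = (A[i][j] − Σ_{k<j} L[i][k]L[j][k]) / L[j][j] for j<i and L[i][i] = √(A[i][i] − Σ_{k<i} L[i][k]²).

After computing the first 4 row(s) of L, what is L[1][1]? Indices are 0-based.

Step 1: L[0][0] = √(16) = 4.
  L[1][0] = (12) / L[0][0] = 3.
Step 2: L[1][1] = √(16) = 4.
  L[2][0] = (-12) / L[0][0] = -3.
  L[2][1] = (12) / L[1][1] = 3.
Step 3: L[2][2] = √(16) = 4.
  L[3][0] = (-8) / L[0][0] = -2.
  L[3][1] = (-12) / L[1][1] = -3.
  L[3][2] = (-12) / L[2][2] = -3.
Step 4: L[3][3] = √(1) = 1.

L[1][1] = 4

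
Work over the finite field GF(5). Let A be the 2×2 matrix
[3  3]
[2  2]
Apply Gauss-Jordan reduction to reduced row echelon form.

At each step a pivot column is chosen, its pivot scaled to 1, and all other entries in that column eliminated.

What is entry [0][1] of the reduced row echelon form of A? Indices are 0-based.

M[0][1] = 1

[1] R0 /= 3  ⇒  (1, 1)
     R1 -= 2·R0  ⇒  (0, 0)
column 1 empty below row 1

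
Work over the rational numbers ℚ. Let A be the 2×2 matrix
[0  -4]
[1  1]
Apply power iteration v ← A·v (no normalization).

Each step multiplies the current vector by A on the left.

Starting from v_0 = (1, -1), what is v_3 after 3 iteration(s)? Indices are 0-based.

v_3 = (-16, 4)

v_0 = (1, -1).
v_1 = A·v_0 = (4, 0).
v_2 = A·v_1 = (0, 4).
v_3 = A·v_2 = (-16, 4).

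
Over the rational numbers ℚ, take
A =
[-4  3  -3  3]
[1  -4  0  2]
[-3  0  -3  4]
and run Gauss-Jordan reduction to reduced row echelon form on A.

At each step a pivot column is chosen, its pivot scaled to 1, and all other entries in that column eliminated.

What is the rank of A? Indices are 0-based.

step 1: normalize row 0 (÷-4) = (1, -3/4, 3/4, -3/4)
  row 1: subtract 1×row0 = (0, -13/4, -3/4, 11/4)
  row 2: subtract -3×row0 = (0, -9/4, -3/4, 7/4)
step 2: normalize row 1 (÷-13/4) = (0, 1, 3/13, -11/13)
  row 0: subtract -3/4×row1 = (1, 0, 12/13, -18/13)
  row 2: subtract -9/4×row1 = (0, 0, -3/13, -2/13)
step 3: normalize row 2 (÷-3/13) = (0, 0, 1, 2/3)
  row 0: subtract 12/13×row2 = (1, 0, 0, -2)
  row 1: subtract 3/13×row2 = (0, 1, 0, -1)

rank = 3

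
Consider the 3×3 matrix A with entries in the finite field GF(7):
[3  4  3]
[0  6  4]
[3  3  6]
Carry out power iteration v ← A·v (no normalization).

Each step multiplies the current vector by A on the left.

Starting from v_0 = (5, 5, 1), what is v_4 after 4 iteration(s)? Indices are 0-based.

v_4 = (3, 2, 6)

v_0 = (5, 5, 1).
v_1 = A·v_0 = (3, 6, 1).
v_2 = A·v_1 = (1, 5, 5).
v_3 = A·v_2 = (3, 1, 6).
v_4 = A·v_3 = (3, 2, 6).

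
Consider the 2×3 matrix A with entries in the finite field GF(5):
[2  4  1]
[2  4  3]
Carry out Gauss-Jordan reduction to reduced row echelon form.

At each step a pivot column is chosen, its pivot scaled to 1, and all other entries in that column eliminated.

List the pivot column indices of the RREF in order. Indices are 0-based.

pivot(0,0)=2: scale R0 → (1, 2, 3)
  clear (1,0): R1 −= (2)R0 → (0, 0, 2)
col 1: no nonzero at/below row 1; advance.
pivot(1,2)=2: scale R1 → (0, 0, 1)
  clear (0,2): R0 −= (3)R1 → (1, 2, 0)

pivot columns: 0, 2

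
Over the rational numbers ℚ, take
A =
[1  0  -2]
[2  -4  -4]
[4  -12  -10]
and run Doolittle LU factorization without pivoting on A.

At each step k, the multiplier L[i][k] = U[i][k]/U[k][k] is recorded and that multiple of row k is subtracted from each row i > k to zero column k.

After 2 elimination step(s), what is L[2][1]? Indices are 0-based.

Step 1: pivot at (0,0) is 1.
  row1 ← row1 − (2)·row0  ⇒  L[1][0]=2, U row1=(0, -4, 0)
  row2 ← row2 − (4)·row0  ⇒  L[2][0]=4, U row2=(0, -12, -2)
Step 2: pivot at (1,1) is -4.
  row2 ← row2 − (3)·row1  ⇒  L[2][1]=3, U row2=(0, 0, -2)

L[2][1] = 3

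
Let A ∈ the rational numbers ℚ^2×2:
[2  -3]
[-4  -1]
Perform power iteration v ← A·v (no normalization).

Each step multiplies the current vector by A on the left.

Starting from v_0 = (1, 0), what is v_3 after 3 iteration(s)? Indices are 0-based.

v_0 = (1, 0).
v_1 = A·v_0 = (2, -4).
v_2 = A·v_1 = (16, -4).
v_3 = A·v_2 = (44, -60).

v_3 = (44, -60)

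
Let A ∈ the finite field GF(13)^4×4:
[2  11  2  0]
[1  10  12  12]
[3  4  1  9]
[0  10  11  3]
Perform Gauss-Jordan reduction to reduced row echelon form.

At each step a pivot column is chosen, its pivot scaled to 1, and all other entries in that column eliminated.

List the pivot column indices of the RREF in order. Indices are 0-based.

pivot(0,0)=2: scale R0 → (1, 12, 1, 0)
  clear (1,0): R1 −= (1)R0 → (0, 11, 11, 12)
  clear (2,0): R2 −= (3)R0 → (0, 7, 11, 9)
pivot(1,1)=11: scale R1 → (0, 1, 1, 7)
  clear (0,1): R0 −= (12)R1 → (1, 0, 2, 7)
  clear (2,1): R2 −= (7)R1 → (0, 0, 4, 12)
  clear (3,1): R3 −= (10)R1 → (0, 0, 1, 11)
pivot(2,2)=4: scale R2 → (0, 0, 1, 3)
  clear (0,2): R0 −= (2)R2 → (1, 0, 0, 1)
  clear (1,2): R1 −= (1)R2 → (0, 1, 0, 4)
  clear (3,2): R3 −= (1)R2 → (0, 0, 0, 8)
pivot(3,3)=8: scale R3 → (0, 0, 0, 1)
  clear (0,3): R0 −= (1)R3 → (1, 0, 0, 0)
  clear (1,3): R1 −= (4)R3 → (0, 1, 0, 0)
  clear (2,3): R2 −= (3)R3 → (0, 0, 1, 0)

pivot columns: 0, 1, 2, 3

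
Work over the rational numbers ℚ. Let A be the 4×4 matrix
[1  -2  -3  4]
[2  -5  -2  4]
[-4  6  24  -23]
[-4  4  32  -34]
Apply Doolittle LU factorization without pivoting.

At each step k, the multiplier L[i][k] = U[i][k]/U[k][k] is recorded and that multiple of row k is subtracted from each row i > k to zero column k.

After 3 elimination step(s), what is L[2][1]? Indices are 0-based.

Step 1: pivot at (0,0) is 1.
  row1 ← row1 − (2)·row0  ⇒  L[1][0]=2, U row1=(0, -1, 4, -4)
  row2 ← row2 − (-4)·row0  ⇒  L[2][0]=-4, U row2=(0, -2, 12, -7)
  row3 ← row3 − (-4)·row0  ⇒  L[3][0]=-4, U row3=(0, -4, 20, -18)
Step 2: pivot at (1,1) is -1.
  row2 ← row2 − (2)·row1  ⇒  L[2][1]=2, U row2=(0, 0, 4, 1)
  row3 ← row3 − (4)·row1  ⇒  L[3][1]=4, U row3=(0, 0, 4, -2)
Step 3: pivot at (2,2) is 4.
  row3 ← row3 − (1)·row2  ⇒  L[3][2]=1, U row3=(0, 0, 0, -3)

L[2][1] = 2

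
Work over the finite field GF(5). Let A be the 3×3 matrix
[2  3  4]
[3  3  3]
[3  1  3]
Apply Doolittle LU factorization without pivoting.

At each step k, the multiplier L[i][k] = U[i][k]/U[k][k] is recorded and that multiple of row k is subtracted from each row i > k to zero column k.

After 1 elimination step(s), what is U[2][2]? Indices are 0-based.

k=0: U[0][0]=2
  eliminate (1,0): mult=4, new row 1: (0, 1, 2); set L[1][0]=4
  eliminate (2,0): mult=4, new row 2: (0, 4, 2); set L[2][0]=4

U[2][2] = 2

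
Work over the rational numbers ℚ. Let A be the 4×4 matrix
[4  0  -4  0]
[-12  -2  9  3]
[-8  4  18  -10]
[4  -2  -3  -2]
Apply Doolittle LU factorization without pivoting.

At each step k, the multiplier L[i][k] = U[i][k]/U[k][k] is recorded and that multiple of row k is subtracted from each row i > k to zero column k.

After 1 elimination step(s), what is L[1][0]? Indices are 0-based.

L[1][0] = -3

Step 1: pivot at (0,0) is 4.
  row1 ← row1 − (-3)·row0  ⇒  L[1][0]=-3, U row1=(0, -2, -3, 3)
  row2 ← row2 − (-2)·row0  ⇒  L[2][0]=-2, U row2=(0, 4, 10, -10)
  row3 ← row3 − (1)·row0  ⇒  L[3][0]=1, U row3=(0, -2, 1, -2)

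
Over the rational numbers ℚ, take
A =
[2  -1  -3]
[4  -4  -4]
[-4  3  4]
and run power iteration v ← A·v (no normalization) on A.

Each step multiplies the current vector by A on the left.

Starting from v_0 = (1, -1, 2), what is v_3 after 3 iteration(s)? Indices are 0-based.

v_0 = (1, -1, 2).
v_1 = A·v_0 = (-3, 0, 1).
v_2 = A·v_1 = (-9, -16, 16).
v_3 = A·v_2 = (-50, -36, 52).

v_3 = (-50, -36, 52)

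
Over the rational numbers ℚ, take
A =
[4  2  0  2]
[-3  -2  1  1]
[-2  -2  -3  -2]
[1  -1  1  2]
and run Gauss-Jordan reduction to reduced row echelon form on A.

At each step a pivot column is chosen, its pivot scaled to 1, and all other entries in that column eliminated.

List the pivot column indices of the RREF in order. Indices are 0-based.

pivot columns: 0, 1, 2, 3

step 1: normalize row 0 (÷4) = (1, 1/2, 0, 1/2)
  row 1: subtract -3×row0 = (0, -1/2, 1, 5/2)
  row 2: subtract -2×row0 = (0, -1, -3, -1)
  row 3: subtract 1×row0 = (0, -3/2, 1, 3/2)
step 2: normalize row 1 (÷-1/2) = (0, 1, -2, -5)
  row 0: subtract 1/2×row1 = (1, 0, 1, 3)
  row 2: subtract -1×row1 = (0, 0, -5, -6)
  row 3: subtract -3/2×row1 = (0, 0, -2, -6)
step 3: normalize row 2 (÷-5) = (0, 0, 1, 6/5)
  row 0: subtract 1×row2 = (1, 0, 0, 9/5)
  row 1: subtract -2×row2 = (0, 1, 0, -13/5)
  row 3: subtract -2×row2 = (0, 0, 0, -18/5)
step 4: normalize row 3 (÷-18/5) = (0, 0, 0, 1)
  row 0: subtract 9/5×row3 = (1, 0, 0, 0)
  row 1: subtract -13/5×row3 = (0, 1, 0, 0)
  row 2: subtract 6/5×row3 = (0, 0, 1, 0)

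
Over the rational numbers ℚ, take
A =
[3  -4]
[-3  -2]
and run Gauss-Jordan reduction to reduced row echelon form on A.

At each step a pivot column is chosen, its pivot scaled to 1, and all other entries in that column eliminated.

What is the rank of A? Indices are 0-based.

rank = 2

[1] R0 /= 3  ⇒  (1, -4/3)
     R1 -= -3·R0  ⇒  (0, -6)
[2] R1 /= -6  ⇒  (0, 1)
     R0 -= -4/3·R1  ⇒  (1, 0)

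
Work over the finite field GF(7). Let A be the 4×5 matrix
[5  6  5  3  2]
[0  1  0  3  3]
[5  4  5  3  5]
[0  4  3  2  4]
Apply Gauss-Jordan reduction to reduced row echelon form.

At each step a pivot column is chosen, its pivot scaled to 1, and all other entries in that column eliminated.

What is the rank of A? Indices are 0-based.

rank = 4

pivot(0,0)=5: scale R0 → (1, 4, 1, 2, 6)
  clear (2,0): R2 −= (5)R0 → (0, 5, 0, 0, 3)
pivot(1,1)=1: scale R1 → (0, 1, 0, 3, 3)
  clear (0,1): R0 −= (4)R1 → (1, 0, 1, 4, 1)
  clear (2,1): R2 −= (5)R1 → (0, 0, 0, 6, 2)
  clear (3,1): R3 −= (4)R1 → (0, 0, 3, 4, 6)
pivot(2,2): swap R2↔R3
pivot(2,2)=3: scale R2 → (0, 0, 1, 6, 2)
  clear (0,2): R0 −= (1)R2 → (1, 0, 0, 5, 6)
pivot(3,3)=6: scale R3 → (0, 0, 0, 1, 5)
  clear (0,3): R0 −= (5)R3 → (1, 0, 0, 0, 2)
  clear (1,3): R1 −= (3)R3 → (0, 1, 0, 0, 2)
  clear (2,3): R2 −= (6)R3 → (0, 0, 1, 0, 0)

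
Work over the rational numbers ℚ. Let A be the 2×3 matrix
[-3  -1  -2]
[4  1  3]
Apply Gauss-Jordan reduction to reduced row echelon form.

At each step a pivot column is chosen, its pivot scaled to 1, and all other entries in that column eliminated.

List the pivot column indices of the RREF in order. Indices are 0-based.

pivot columns: 0, 1

step 1: normalize row 0 (÷-3) = (1, 1/3, 2/3)
  row 1: subtract 4×row0 = (0, -1/3, 1/3)
step 2: normalize row 1 (÷-1/3) = (0, 1, -1)
  row 0: subtract 1/3×row1 = (1, 0, 1)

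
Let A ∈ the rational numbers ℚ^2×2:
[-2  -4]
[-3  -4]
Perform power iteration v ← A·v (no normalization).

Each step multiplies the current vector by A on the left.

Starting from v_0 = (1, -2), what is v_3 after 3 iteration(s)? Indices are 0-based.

v_0 = (1, -2).
v_1 = A·v_0 = (6, 5).
v_2 = A·v_1 = (-32, -38).
v_3 = A·v_2 = (216, 248).

v_3 = (216, 248)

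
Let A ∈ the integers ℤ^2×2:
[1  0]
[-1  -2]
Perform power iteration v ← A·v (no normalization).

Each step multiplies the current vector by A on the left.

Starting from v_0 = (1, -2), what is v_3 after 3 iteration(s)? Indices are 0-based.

v_0 = (1, -2).
v_1 = A·v_0 = (1, 3).
v_2 = A·v_1 = (1, -7).
v_3 = A·v_2 = (1, 13).

v_3 = (1, 13)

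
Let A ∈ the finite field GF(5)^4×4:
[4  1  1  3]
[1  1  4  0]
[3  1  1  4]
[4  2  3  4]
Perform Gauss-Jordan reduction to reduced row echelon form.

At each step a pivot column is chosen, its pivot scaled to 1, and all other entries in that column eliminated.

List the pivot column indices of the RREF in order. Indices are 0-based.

step 1: normalize row 0 (÷4) = (1, 4, 4, 2)
  row 1: subtract 1×row0 = (0, 2, 0, 3)
  row 2: subtract 3×row0 = (0, 4, 4, 3)
  row 3: subtract 4×row0 = (0, 1, 2, 1)
step 2: normalize row 1 (÷2) = (0, 1, 0, 4)
  row 0: subtract 4×row1 = (1, 0, 4, 1)
  row 2: subtract 4×row1 = (0, 0, 4, 2)
  row 3: subtract 1×row1 = (0, 0, 2, 2)
step 3: normalize row 2 (÷4) = (0, 0, 1, 3)
  row 0: subtract 4×row2 = (1, 0, 0, 4)
  row 3: subtract 2×row2 = (0, 0, 0, 1)
step 4: normalize row 3 (÷1) = (0, 0, 0, 1)
  row 0: subtract 4×row3 = (1, 0, 0, 0)
  row 1: subtract 4×row3 = (0, 1, 0, 0)
  row 2: subtract 3×row3 = (0, 0, 1, 0)

pivot columns: 0, 1, 2, 3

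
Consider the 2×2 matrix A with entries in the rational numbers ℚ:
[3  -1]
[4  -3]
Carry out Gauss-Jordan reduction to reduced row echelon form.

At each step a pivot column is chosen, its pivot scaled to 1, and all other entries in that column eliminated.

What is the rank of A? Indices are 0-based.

rank = 2

step 1: normalize row 0 (÷3) = (1, -1/3)
  row 1: subtract 4×row0 = (0, -5/3)
step 2: normalize row 1 (÷-5/3) = (0, 1)
  row 0: subtract -1/3×row1 = (1, 0)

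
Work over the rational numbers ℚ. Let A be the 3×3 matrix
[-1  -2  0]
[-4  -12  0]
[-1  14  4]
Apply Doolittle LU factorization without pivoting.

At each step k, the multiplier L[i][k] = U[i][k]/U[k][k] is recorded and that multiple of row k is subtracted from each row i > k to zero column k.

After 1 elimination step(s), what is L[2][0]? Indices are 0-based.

L[2][0] = 1

k=0: U[0][0]=-1
  eliminate (1,0): mult=4, new row 1: (0, -4, 0); set L[1][0]=4
  eliminate (2,0): mult=1, new row 2: (0, 16, 4); set L[2][0]=1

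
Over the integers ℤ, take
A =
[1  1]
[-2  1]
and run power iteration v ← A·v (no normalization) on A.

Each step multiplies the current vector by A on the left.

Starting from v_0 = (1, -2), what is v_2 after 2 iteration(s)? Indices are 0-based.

v_0 = (1, -2).
v_1 = A·v_0 = (-1, -4).
v_2 = A·v_1 = (-5, -2).

v_2 = (-5, -2)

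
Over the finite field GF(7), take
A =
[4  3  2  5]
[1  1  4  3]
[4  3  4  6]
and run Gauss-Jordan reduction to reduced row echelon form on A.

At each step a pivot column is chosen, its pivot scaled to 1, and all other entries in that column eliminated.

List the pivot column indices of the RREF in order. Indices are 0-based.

pivot(0,0)=4: scale R0 → (1, 6, 4, 3)
  clear (1,0): R1 −= (1)R0 → (0, 2, 0, 0)
  clear (2,0): R2 −= (4)R0 → (0, 0, 2, 1)
pivot(1,1)=2: scale R1 → (0, 1, 0, 0)
  clear (0,1): R0 −= (6)R1 → (1, 0, 4, 3)
pivot(2,2)=2: scale R2 → (0, 0, 1, 4)
  clear (0,2): R0 −= (4)R2 → (1, 0, 0, 1)

pivot columns: 0, 1, 2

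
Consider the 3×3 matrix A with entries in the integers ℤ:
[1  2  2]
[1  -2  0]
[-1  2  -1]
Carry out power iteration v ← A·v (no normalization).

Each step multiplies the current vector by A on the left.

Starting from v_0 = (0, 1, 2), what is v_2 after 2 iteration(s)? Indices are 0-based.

v_0 = (0, 1, 2).
v_1 = A·v_0 = (6, -2, 0).
v_2 = A·v_1 = (2, 10, -10).

v_2 = (2, 10, -10)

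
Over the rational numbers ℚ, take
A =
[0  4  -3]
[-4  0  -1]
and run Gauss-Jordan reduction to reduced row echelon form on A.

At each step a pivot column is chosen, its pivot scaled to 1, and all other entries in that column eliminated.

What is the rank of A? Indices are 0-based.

[1] R0 <-> R1
[1] R0 /= -4  ⇒  (1, 0, 1/4)
[2] R1 /= 4  ⇒  (0, 1, -3/4)

rank = 2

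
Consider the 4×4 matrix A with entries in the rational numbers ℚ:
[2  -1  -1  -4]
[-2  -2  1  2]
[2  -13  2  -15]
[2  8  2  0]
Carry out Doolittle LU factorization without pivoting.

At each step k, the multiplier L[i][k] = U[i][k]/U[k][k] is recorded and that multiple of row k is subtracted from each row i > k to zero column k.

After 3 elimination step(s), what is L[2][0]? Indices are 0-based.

L[2][0] = 1

Step 1: pivot at (0,0) is 2.
  row1 ← row1 − (-1)·row0  ⇒  L[1][0]=-1, U row1=(0, -3, 0, -2)
  row2 ← row2 − (1)·row0  ⇒  L[2][0]=1, U row2=(0, -12, 3, -11)
  row3 ← row3 − (1)·row0  ⇒  L[3][0]=1, U row3=(0, 9, 3, 4)
Step 2: pivot at (1,1) is -3.
  row2 ← row2 − (4)·row1  ⇒  L[2][1]=4, U row2=(0, 0, 3, -3)
  row3 ← row3 − (-3)·row1  ⇒  L[3][1]=-3, U row3=(0, 0, 3, -2)
Step 3: pivot at (2,2) is 3.
  row3 ← row3 − (1)·row2  ⇒  L[3][2]=1, U row3=(0, 0, 0, 1)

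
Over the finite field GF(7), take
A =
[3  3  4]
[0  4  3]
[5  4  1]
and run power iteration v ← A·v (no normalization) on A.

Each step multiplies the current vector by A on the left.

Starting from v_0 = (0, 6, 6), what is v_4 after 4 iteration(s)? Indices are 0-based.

v_0 = (0, 6, 6).
v_1 = A·v_0 = (0, 0, 2).
v_2 = A·v_1 = (1, 6, 2).
v_3 = A·v_2 = (1, 2, 3).
v_4 = A·v_3 = (0, 3, 2).

v_4 = (0, 3, 2)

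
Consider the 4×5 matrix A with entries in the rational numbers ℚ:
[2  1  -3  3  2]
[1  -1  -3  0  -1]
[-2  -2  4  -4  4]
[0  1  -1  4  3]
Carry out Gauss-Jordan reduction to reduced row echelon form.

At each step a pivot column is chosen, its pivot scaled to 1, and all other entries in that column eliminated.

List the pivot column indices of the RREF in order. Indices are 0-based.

pivot(0,0)=2: scale R0 → (1, 1/2, -3/2, 3/2, 1)
  clear (1,0): R1 −= (1)R0 → (0, -3/2, -3/2, -3/2, -2)
  clear (2,0): R2 −= (-2)R0 → (0, -1, 1, -1, 6)
pivot(1,1)=-3/2: scale R1 → (0, 1, 1, 1, 4/3)
  clear (0,1): R0 −= (1/2)R1 → (1, 0, -2, 1, 1/3)
  clear (2,1): R2 −= (-1)R1 → (0, 0, 2, 0, 22/3)
  clear (3,1): R3 −= (1)R1 → (0, 0, -2, 3, 5/3)
pivot(2,2)=2: scale R2 → (0, 0, 1, 0, 11/3)
  clear (0,2): R0 −= (-2)R2 → (1, 0, 0, 1, 23/3)
  clear (1,2): R1 −= (1)R2 → (0, 1, 0, 1, -7/3)
  clear (3,2): R3 −= (-2)R2 → (0, 0, 0, 3, 9)
pivot(3,3)=3: scale R3 → (0, 0, 0, 1, 3)
  clear (0,3): R0 −= (1)R3 → (1, 0, 0, 0, 14/3)
  clear (1,3): R1 −= (1)R3 → (0, 1, 0, 0, -16/3)

pivot columns: 0, 1, 2, 3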